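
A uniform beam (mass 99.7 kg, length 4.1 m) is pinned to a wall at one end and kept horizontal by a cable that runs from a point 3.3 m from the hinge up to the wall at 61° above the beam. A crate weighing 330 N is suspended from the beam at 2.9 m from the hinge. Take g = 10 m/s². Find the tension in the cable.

T ≈ 1040 N

Take torques about the hinge: T sin 61° · 3.3 = 99.7×10×2.05 + 330×2.9 = 3000.8 N·m.
So T = 3000.8 / (0.8746 × 3.3) = 1039.7 N.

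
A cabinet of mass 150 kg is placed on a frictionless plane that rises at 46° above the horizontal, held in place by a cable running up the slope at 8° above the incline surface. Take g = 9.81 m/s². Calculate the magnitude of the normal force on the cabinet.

N ≈ 873 N

Take axes along and perpendicular to the incline. Weight components: W sin 46° = 1059 N down-slope, W cos 46° = 1022 N into the surface.
Along incline: T cos 8° = W sin 46° → T = 1069 N.
Perpendicular: N = W cos 46° − T sin 8° = 873.4 N.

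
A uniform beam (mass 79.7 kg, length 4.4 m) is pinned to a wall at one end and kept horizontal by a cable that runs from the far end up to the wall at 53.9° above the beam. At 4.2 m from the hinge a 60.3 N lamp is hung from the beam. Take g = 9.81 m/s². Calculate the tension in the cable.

Take torques about the hinge: T sin 53.9° · 4.4 = 79.7×9.81×2.2 + 60.3×4.2 = 1973.3 N·m.
So T = 1973.3 / (0.8080 × 4.4) = 555.07 N.

T ≈ 555 N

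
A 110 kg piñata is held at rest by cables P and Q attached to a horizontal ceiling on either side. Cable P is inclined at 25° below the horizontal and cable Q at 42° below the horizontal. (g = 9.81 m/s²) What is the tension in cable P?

Weight W = 110 × 9.81 = 1079 N acts straight down.
Horizontal: T_P cos 25° = T_Q cos 42°  →  T_Q = 1.22 T_P.
Vertical: T_P sin 25° + T_Q sin 42° = 1079.
Substituting the horizontal relation into the vertical equation gives 1.239 T_P = 1079, so T_P = 871.2 N.

T_P ≈ 871 N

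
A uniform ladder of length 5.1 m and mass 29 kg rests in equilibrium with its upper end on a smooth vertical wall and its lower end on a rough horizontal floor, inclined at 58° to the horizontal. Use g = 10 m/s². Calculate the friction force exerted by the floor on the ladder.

f ≈ 90.6 N

Torques about the foot: N_wall · 5.1 sin 58° = 29×10×2.55 cos 58° → N_wall = 90.606 N.
ΣF_x = 0: f_floor = N_wall = 90.606 N.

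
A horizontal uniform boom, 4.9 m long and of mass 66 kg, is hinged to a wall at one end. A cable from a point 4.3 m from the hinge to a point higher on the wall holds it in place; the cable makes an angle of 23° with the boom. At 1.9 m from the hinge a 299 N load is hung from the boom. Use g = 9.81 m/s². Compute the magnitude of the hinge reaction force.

Take torques about the hinge: T sin 23° · 4.3 = 66×9.81×2.45 + 299×1.9 = 2154.4 N·m.
So T = 2154.4 / (0.3907 × 4.3) = 1282.3 N.
ΣF_x = 0: H_x = T cos 23° = 1180.3 N.
ΣF_y = 0: H_y = (66×9.81 + 299) − T sin 23° = 946.46 − 501.02 = 445.44 N.
|H| = √(H_x² + H_y²) = √((1180.3)² + (445.44)²) = 1261.6 N.

|H| ≈ 1260 N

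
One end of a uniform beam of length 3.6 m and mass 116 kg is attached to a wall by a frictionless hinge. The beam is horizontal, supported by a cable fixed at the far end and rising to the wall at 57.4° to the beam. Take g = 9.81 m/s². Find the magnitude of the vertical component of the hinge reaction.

Take torques about the hinge: T sin 57.4° · 3.6 = 116×9.81×1.8 = 2048.3 N·m.
So T = 2048.3 / (0.8425 × 3.6) = 675.39 N.
ΣF_y = 0: H_y = (116×9.81) − T sin 57.4° = 1138 − 568.98 = 568.98 N.

|H_y| ≈ 569 N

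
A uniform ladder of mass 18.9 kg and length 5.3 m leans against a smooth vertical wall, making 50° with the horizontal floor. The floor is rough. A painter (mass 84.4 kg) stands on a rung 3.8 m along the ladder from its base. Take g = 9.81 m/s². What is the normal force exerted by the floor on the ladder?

N_floor ≈ 1010 N

ΣF_y = 0: N_floor = 18.9×9.81 + 84.4×9.81 = 1013.4 N.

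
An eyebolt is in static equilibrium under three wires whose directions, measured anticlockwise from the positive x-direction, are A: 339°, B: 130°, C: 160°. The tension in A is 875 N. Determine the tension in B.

Resolve: ΣF_x = 875 cos 339° + T_B cos 130° + T_C cos 160° = 0.
        ΣF_y = 875 sin 339° + T_B sin 130° + T_C sin 160° = 0.
The known terms sum to (816.9, -313.6) N, so -0.6428 T_B − 0.9397 T_C = -816.9 and 0.7660 T_B + 0.3420 T_C = 313.6.
Solving simultaneously: T_B = 30.54 N, T_C = 848.4 N.

T_B ≈ 30.5 N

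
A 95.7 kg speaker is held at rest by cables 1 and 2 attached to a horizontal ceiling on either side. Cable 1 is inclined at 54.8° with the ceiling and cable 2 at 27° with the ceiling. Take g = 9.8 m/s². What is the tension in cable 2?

T_2 ≈ 546 N

Weight W = 95.7 × 9.8 = 937.9 N acts straight down.
Horizontal: T_1 cos 54.8° = T_2 cos 27°  →  T_1 = 1.546 T_2.
Vertical: T_1 sin 54.8° + T_2 sin 27° = 937.9.
Substituting the horizontal relation into the vertical equation gives 1.717 T_2 = 937.9, so T_2 = 546.2 N.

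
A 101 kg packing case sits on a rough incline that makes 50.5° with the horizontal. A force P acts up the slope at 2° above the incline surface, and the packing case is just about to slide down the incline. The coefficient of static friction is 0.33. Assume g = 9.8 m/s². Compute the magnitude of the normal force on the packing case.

On the verge of sliding down the incline, friction equals μN and acts up the slope.
Perpendicular: N + P sin 2° = W cos 50.5° = 629.6 N.
Along incline: P cos 2° + μN = W sin 50.5° with W sin 50.5° = 763.8 N.
Solving the pair for P and N: P = 562.8 N, N = 609.9 N (and f = μN = 201.3 N).

N ≈ 610 N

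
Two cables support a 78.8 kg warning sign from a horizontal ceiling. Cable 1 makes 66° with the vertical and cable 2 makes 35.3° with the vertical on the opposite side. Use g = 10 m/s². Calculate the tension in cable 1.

T_1 ≈ 464 N

Angles from the horizontal: cable 1 is 90° − 66° = 24°, cable 2 is 90° − 35.3° = 54.7°.
Weight W = 78.8 × 10 = 788 N acts straight down.
Horizontal: T_1 cos 24° = T_2 cos 54.7°  →  T_2 = 1.581 T_1.
Vertical: T_1 sin 24° + T_2 sin 54.7° = 788.
Substituting the horizontal relation into the vertical equation gives 1.697 T_1 = 788, so T_1 = 464.4 N.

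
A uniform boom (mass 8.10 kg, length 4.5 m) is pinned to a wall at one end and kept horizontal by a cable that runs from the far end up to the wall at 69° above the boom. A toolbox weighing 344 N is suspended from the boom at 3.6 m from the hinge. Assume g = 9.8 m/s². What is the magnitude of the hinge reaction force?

Take torques about the hinge: T sin 69° · 4.5 = 8.10×9.8×2.25 + 344×3.6 = 1417 N·m.
So T = 1417 / (0.9336 × 4.5) = 337.29 N.
ΣF_x = 0: H_x = T cos 69° = 120.87 N.
ΣF_y = 0: H_y = (8.10×9.8 + 344) − T sin 69° = 423.38 − 314.89 = 108.49 N.
|H| = √(H_x² + H_y²) = √((120.87)² + (108.49)²) = 162.42 N.

|H| ≈ 162 N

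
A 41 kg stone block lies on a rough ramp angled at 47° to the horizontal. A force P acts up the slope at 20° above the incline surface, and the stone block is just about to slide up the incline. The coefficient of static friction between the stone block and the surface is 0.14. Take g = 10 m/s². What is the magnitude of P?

On the verge of sliding up the incline, friction equals μN and acts down the slope.
Perpendicular: N + P sin 20° = W cos 47° = 279.6 N.
Along incline: P cos 20° = W sin 47° + μN  with W sin 47° = 299.9 N.
Solving the pair for P and N: P = 343.3 N, N = 162.2 N (and f = μN = 22.71 N).

P ≈ 343 N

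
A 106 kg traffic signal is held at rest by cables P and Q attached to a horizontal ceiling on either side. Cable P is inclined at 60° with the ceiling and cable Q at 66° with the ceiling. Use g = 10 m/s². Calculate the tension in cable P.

Weight W = 106 × 10 = 1060 N acts straight down.
Horizontal: T_P cos 60° = T_Q cos 66°  →  T_Q = 1.229 T_P.
Vertical: T_P sin 60° + T_Q sin 66° = 1060.
Substituting the horizontal relation into the vertical equation gives 1.989 T_P = 1060, so T_P = 532.9 N.

T_P ≈ 533 N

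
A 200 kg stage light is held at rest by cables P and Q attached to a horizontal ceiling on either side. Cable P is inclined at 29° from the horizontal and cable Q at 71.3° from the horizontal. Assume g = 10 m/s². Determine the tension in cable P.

T_P ≈ 652 N

Weight W = 200 × 10 = 2000 N acts straight down.
Horizontal: T_P cos 29° = T_Q cos 71.3°  →  T_Q = 2.728 T_P.
Vertical: T_P sin 29° + T_Q sin 71.3° = 2000.
Substituting the horizontal relation into the vertical equation gives 3.069 T_P = 2000, so T_P = 651.7 N.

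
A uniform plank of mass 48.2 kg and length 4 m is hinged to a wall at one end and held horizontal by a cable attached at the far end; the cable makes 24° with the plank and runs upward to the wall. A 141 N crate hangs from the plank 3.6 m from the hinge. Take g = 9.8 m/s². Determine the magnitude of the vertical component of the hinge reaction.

Take torques about the hinge: T sin 24° · 4 = 48.2×9.8×2 + 141×3.6 = 1452.3 N·m.
So T = 1452.3 / (0.4067 × 4) = 892.67 N.
ΣF_y = 0: H_y = (48.2×9.8 + 141) − T sin 24° = 613.36 − 363.08 = 250.28 N.

|H_y| ≈ 250 N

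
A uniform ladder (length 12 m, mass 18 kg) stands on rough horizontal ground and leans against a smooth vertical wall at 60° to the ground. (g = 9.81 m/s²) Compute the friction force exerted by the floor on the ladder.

f ≈ 51 N

Torques about the foot: N_wall · 12 sin 60° = 18×9.81×6 cos 60° → N_wall = 50.974 N.
ΣF_x = 0: f_floor = N_wall = 50.974 N.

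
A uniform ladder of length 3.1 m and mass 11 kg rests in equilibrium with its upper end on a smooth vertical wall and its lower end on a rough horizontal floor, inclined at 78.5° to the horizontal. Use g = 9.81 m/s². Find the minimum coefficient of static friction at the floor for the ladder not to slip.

μ_min ≈ 0.102

ΣF_y = 0: N_floor = 11×9.81 = 107.91 N.
Torques about the foot: N_wall · 3.1 sin 78.5° = 11×9.81×1.55 cos 78.5° → N_wall = 10.977 N.
ΣF_x = 0: f_floor = N_wall = 10.977 N.
μ_min = f_floor / N_floor = 10.977 / 107.91 = 0.1017.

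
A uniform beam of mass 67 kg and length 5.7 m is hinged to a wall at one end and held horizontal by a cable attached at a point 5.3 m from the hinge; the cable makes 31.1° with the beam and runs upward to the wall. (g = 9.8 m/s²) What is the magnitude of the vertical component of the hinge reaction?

|H_y| ≈ 304 N

Take torques about the hinge: T sin 31.1° · 5.3 = 67×9.8×2.85 = 1871.3 N·m.
So T = 1871.3 / (0.5165 × 5.3) = 683.55 N.
ΣF_y = 0: H_y = (67×9.8) − T sin 31.1° = 656.6 − 353.08 = 303.52 N.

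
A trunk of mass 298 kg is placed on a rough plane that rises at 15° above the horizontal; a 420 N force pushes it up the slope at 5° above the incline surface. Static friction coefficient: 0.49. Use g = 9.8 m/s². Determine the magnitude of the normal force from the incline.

Axes along / perpendicular to the incline. W sin 15° = 755.9 N down-slope; W cos 15° = 2821 N into the surface.
Perpendicular: N = W cos 15° − P sin 5° = 2821 − 36.61 = 2784 N.
Along incline: P cos 5° + f = W sin 15° (friction acts up-slope) → f = 755.9 − 418.4 = 337.5 N.
|f| = 337.5 N ≤ μN = 1364 N, so the trunk is indeed static.

N ≈ 2780 N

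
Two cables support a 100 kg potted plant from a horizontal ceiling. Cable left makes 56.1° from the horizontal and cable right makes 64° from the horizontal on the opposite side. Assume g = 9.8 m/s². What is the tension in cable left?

Weight W = 100 × 9.8 = 980 N acts straight down.
Horizontal: T_left cos 56.1° = T_right cos 64°  →  T_right = 1.272 T_left.
Vertical: T_left sin 56.1° + T_right sin 64° = 980.
Substituting the horizontal relation into the vertical equation gives 1.974 T_left = 980, so T_left = 496.6 N.

T_left ≈ 497 N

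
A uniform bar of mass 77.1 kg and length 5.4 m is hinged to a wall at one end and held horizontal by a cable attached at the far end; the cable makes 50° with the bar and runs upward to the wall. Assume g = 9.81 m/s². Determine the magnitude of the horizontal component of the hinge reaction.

Take torques about the hinge: T sin 50° · 5.4 = 77.1×9.81×2.7 = 2042.1 N·m.
So T = 2042.1 / (0.7660 × 5.4) = 493.67 N.
ΣF_x = 0: H_x = T cos 50° = 317.33 N.

H_x ≈ 317 N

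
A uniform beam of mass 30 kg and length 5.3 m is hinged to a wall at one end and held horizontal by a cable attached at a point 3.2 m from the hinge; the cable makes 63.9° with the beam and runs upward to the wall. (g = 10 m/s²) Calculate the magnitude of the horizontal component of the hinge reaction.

H_x ≈ 122 N

Take torques about the hinge: T sin 63.9° · 3.2 = 30×10×2.65 = 795 N·m.
So T = 795 / (0.8980 × 3.2) = 276.65 N.
ΣF_x = 0: H_x = T cos 63.9° = 121.71 N.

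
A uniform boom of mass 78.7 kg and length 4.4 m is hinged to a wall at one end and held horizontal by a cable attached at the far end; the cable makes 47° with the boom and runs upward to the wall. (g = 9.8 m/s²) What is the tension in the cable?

Take torques about the hinge: T sin 47° · 4.4 = 78.7×9.8×2.2 = 1696.8 N·m.
So T = 1696.8 / (0.7314 × 4.4) = 527.28 N.

T ≈ 527 N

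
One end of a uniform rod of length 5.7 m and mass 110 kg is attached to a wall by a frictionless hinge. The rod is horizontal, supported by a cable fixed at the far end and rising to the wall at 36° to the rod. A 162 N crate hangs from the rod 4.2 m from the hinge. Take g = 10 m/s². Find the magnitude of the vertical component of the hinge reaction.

Take torques about the hinge: T sin 36° · 5.7 = 110×10×2.85 + 162×4.2 = 3815.4 N·m.
So T = 3815.4 / (0.5878 × 5.7) = 1138.8 N.
ΣF_y = 0: H_y = (110×10 + 162) − T sin 36° = 1262 − 669.37 = 592.63 N.

|H_y| ≈ 593 N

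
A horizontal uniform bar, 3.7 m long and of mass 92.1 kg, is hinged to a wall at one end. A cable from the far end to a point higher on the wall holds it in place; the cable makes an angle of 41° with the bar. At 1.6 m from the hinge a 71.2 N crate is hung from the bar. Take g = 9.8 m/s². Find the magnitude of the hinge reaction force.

Take torques about the hinge: T sin 41° · 3.7 = 92.1×9.8×1.85 + 71.2×1.6 = 1783.7 N·m.
So T = 1783.7 / (0.6561 × 3.7) = 734.81 N.
ΣF_x = 0: H_x = T cos 41° = 554.57 N.
ΣF_y = 0: H_y = (92.1×9.8 + 71.2) − T sin 41° = 973.78 − 482.08 = 491.7 N.
|H| = √(H_x² + H_y²) = √((554.57)² + (491.7)²) = 741.16 N.

|H| ≈ 741 N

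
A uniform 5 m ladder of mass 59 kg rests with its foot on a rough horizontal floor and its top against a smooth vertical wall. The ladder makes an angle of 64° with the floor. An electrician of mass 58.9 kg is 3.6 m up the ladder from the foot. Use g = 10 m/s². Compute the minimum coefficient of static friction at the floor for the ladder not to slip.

μ_min ≈ 0.297

ΣF_y = 0: N_floor = 59×10 + 58.9×10 = 1179 N.
Torques about the foot: N_wall · 5 sin 64° = 59×10×2.5 cos 64° + 58.9×10×3.6 cos 64° → N_wall = 350.72 N.
ΣF_x = 0: f_floor = N_wall = 350.72 N.
μ_min = f_floor / N_floor = 350.72 / 1179 = 0.2975.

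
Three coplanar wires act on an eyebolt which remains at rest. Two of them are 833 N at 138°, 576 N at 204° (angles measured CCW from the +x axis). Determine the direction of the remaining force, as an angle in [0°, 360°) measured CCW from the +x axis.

θ ≈ 344°

Sum the known components: ΣF_x = -1145 N, ΣF_y = 323.1 N.
For equilibrium the remaining force must supply (−ΣF_x, −ΣF_y) = (1145, -323.1) N.
Magnitude = √((1145)² + (-323.1)²) = 1190 N; direction = atan2(-323.1, 1145) = 344.2°.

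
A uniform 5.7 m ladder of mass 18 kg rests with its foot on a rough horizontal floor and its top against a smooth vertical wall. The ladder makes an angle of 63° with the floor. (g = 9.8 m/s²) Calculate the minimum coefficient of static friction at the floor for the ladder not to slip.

ΣF_y = 0: N_floor = 18×9.8 = 176.4 N.
Torques about the foot: N_wall · 5.7 sin 63° = 18×9.8×2.85 cos 63° → N_wall = 44.94 N.
ΣF_x = 0: f_floor = N_wall = 44.94 N.
μ_min = f_floor / N_floor = 44.94 / 176.4 = 0.2548.

μ_min ≈ 0.255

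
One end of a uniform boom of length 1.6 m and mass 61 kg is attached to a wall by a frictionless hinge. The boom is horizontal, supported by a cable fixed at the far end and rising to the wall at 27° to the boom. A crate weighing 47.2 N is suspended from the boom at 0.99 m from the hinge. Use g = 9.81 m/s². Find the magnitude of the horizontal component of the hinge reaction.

Take torques about the hinge: T sin 27° · 1.6 = 61×9.81×0.8 + 47.2×0.99 = 525.46 N·m.
So T = 525.46 / (0.4540 × 1.6) = 723.39 N.
ΣF_x = 0: H_x = T cos 27° = 644.54 N.

H_x ≈ 645 N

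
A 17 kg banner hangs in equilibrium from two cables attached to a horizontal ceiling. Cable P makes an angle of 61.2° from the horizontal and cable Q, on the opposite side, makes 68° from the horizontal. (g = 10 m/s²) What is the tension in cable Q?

Weight W = 17 × 10 = 170 N acts straight down.
Horizontal: T_P cos 61.2° = T_Q cos 68°  →  T_P = 0.7776 T_Q.
Vertical: T_P sin 61.2° + T_Q sin 68° = 170.
Substituting the horizontal relation into the vertical equation gives 1.609 T_Q = 170, so T_Q = 105.7 N.

T_Q ≈ 106 N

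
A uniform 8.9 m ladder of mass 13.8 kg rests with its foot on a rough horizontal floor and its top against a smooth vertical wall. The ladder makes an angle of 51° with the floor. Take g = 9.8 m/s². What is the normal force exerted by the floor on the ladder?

N_floor ≈ 135 N

ΣF_y = 0: N_floor = 13.8×9.8 = 135.24 N.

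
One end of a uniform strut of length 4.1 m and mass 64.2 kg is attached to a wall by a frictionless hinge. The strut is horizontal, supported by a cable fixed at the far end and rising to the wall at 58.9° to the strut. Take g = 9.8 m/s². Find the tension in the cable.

Take torques about the hinge: T sin 58.9° · 4.1 = 64.2×9.8×2.05 = 1289.8 N·m.
So T = 1289.8 / (0.8563 × 4.1) = 367.39 N.

T ≈ 367 N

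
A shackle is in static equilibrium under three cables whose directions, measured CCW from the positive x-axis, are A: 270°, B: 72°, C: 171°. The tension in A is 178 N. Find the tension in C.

Resolve: ΣF_x = 178 cos 270° + T_B cos 72° + T_C cos 171° = 0.
        ΣF_y = 178 sin 270° + T_B sin 72° + T_C sin 171° = 0.
The known terms sum to (0, -178) N, so 0.3090 T_B − 0.9877 T_C = 0 and 0.9511 T_B + 0.1564 T_C = 178.
Solving simultaneously: T_B = 178 N, T_C = 55.69 N.

T_C ≈ 55.7 N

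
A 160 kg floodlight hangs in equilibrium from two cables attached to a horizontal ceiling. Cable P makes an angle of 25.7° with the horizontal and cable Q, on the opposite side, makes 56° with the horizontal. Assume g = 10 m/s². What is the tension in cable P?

Weight W = 160 × 10 = 1600 N acts straight down.
Horizontal: T_P cos 25.7° = T_Q cos 56°  →  T_Q = 1.611 T_P.
Vertical: T_P sin 25.7° + T_Q sin 56° = 1600.
Substituting the horizontal relation into the vertical equation gives 1.77 T_P = 1600, so T_P = 904.2 N.

T_P ≈ 904 N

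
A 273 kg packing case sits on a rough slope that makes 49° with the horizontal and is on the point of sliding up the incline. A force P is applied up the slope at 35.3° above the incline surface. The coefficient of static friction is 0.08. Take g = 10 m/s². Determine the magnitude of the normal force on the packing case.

N ≈ 314 N

On the verge of sliding up the incline, friction equals μN and acts down the slope.
Perpendicular: N + P sin 35.3° = W cos 49° = 1791 N.
Along incline: P cos 35.3° = W sin 49° + μN  with W sin 49° = 2060 N.
Solving the pair for P and N: P = 2555 N, N = 314.4 N (and f = μN = 25.15 N).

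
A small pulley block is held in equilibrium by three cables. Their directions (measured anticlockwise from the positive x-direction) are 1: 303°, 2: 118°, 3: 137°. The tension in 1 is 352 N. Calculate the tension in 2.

T_2 ≈ 262 N

Resolve: ΣF_x = 352 cos 303° + T_2 cos 118° + T_3 cos 137° = 0.
        ΣF_y = 352 sin 303° + T_2 sin 118° + T_3 sin 137° = 0.
The known terms sum to (191.7, -295.2) N, so -0.4695 T_2 − 0.7314 T_3 = -191.7 and 0.8829 T_2 + 0.6820 T_3 = 295.2.
Solving simultaneously: T_2 = 261.6 N, T_3 = 94.23 N.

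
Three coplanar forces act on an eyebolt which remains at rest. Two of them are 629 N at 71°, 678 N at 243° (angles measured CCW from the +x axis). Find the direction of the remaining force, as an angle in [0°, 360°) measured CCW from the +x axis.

θ ≈ 5.20°

Sum the known components: ΣF_x = -103 N, ΣF_y = -9.371 N.
For equilibrium the remaining force must supply (−ΣF_x, −ΣF_y) = (103, 9.371) N.
Magnitude = √((103)² + (9.371)²) = 103.4 N; direction = atan2(9.371, 103) = 5.2°.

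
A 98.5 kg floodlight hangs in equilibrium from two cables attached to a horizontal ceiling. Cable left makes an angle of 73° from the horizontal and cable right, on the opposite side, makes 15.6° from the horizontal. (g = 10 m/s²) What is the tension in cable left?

T_left ≈ 949 N

Weight W = 98.5 × 10 = 985 N acts straight down.
Horizontal: T_left cos 73° = T_right cos 15.6°  →  T_right = 0.3036 T_left.
Vertical: T_left sin 73° + T_right sin 15.6° = 985.
Substituting the horizontal relation into the vertical equation gives 1.038 T_left = 985, so T_left = 949 N.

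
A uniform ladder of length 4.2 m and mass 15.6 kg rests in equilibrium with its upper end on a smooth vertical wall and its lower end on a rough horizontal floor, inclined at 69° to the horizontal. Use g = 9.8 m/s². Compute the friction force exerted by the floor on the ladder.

Torques about the foot: N_wall · 4.2 sin 69° = 15.6×9.8×2.1 cos 69° → N_wall = 29.343 N.
ΣF_x = 0: f_floor = N_wall = 29.343 N.

f ≈ 29.3 N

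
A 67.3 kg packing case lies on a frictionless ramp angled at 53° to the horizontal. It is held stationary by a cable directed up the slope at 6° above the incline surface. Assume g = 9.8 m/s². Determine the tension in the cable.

Take axes along and perpendicular to the incline. Weight components: W sin 53° = 526.7 N down-slope, W cos 53° = 396.9 N into the surface.
Along incline: T cos 6° = W sin 53° → T = 529.6 N.
Perpendicular: N = W cos 53° − T sin 6° = 341.6 N.

T ≈ 530 N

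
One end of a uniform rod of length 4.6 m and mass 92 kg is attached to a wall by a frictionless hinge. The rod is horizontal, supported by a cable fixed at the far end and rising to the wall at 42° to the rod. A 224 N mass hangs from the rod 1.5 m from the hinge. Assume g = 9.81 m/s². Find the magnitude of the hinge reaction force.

|H| ≈ 838 N

Take torques about the hinge: T sin 42° · 4.6 = 92×9.81×2.3 + 224×1.5 = 2411.8 N·m.
So T = 2411.8 / (0.6691 × 4.6) = 783.56 N.
ΣF_x = 0: H_x = T cos 42° = 582.3 N.
ΣF_y = 0: H_y = (92×9.81 + 224) − T sin 42° = 1126.5 − 524.3 = 602.22 N.
|H| = √(H_x² + H_y²) = √((582.3)² + (602.22)²) = 837.7 N.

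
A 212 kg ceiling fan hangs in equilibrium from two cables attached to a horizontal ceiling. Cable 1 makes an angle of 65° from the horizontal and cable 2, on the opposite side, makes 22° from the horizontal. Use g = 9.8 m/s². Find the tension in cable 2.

T_2 ≈ 879 N

Weight W = 212 × 9.8 = 2078 N acts straight down.
Horizontal: T_1 cos 65° = T_2 cos 22°  →  T_1 = 2.194 T_2.
Vertical: T_1 sin 65° + T_2 sin 22° = 2078.
Substituting the horizontal relation into the vertical equation gives 2.363 T_2 = 2078, so T_2 = 879.2 N.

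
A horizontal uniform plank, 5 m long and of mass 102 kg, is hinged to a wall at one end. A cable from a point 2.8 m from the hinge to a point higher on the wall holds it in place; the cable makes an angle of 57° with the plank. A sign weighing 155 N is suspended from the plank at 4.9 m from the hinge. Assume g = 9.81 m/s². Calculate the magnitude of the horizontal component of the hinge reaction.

Take torques about the hinge: T sin 57° · 2.8 = 102×9.81×2.5 + 155×4.9 = 3261.1 N·m.
So T = 3261.1 / (0.8387 × 2.8) = 1388.7 N.
ΣF_x = 0: H_x = T cos 57° = 756.34 N.

H_x ≈ 756 N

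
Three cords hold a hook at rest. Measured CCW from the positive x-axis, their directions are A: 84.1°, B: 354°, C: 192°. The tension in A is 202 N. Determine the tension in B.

Resolve: ΣF_x = 202 cos 84.1° + T_B cos 354° + T_C cos 192° = 0.
        ΣF_y = 202 sin 84.1° + T_B sin 354° + T_C sin 192° = 0.
The known terms sum to (20.76, 200.9) N, so 0.9945 T_B − 0.9781 T_C = -20.76 and -0.1045 T_B − 0.2079 T_C = -200.9.
Solving simultaneously: T_B = 622 N, T_C = 653.7 N.

T_B ≈ 622 N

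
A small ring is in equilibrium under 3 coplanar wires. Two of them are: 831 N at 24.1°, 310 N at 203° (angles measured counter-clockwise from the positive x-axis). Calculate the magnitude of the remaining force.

Sum the known components: ΣF_x = 473.2 N, ΣF_y = 218.2 N.
For equilibrium the remaining force must supply (−ΣF_x, −ΣF_y) = (-473.2, -218.2) N.
Magnitude = √((-473.2)² + (-218.2)²) = 521.1 N; direction = atan2(-218.2, -473.2) = 204.8°.

F ≈ 521 N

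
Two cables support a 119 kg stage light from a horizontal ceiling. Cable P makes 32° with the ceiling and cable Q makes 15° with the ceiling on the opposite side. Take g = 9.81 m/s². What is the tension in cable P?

Weight W = 119 × 9.81 = 1167 N acts straight down.
Horizontal: T_P cos 32° = T_Q cos 15°  →  T_Q = 0.878 T_P.
Vertical: T_P sin 32° + T_Q sin 15° = 1167.
Substituting the horizontal relation into the vertical equation gives 0.7572 T_P = 1167, so T_P = 1542 N.

T_P ≈ 1540 N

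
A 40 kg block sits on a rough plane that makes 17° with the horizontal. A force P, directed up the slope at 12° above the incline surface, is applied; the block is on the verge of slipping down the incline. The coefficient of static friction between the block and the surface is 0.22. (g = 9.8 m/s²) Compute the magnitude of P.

On the verge of sliding down the incline, friction equals μN and acts up the slope.
Perpendicular: N + P sin 12° = W cos 17° = 374.9 N.
Along incline: P cos 12° + μN = W sin 17° with W sin 17° = 114.6 N.
Solving the pair for P and N: P = 34.47 N, N = 367.7 N (and f = μN = 80.9 N).

P ≈ 34.5 N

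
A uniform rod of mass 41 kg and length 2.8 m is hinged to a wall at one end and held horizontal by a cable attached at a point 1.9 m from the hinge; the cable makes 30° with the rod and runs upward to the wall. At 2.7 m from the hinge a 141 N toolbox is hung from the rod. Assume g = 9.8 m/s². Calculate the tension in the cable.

T ≈ 993 N

Take torques about the hinge: T sin 30° · 1.9 = 41×9.8×1.4 + 141×2.7 = 943.22 N·m.
So T = 943.22 / (0.5000 × 1.9) = 992.86 N.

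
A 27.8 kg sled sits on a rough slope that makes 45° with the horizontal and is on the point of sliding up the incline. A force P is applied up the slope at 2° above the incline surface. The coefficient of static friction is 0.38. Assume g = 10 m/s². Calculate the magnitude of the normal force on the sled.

On the verge of sliding up the incline, friction equals μN and acts down the slope.
Perpendicular: N + P sin 2° = W cos 45° = 196.6 N.
Along incline: P cos 2° = W sin 45° + μN  with W sin 45° = 196.6 N.
Solving the pair for P and N: P = 267.9 N, N = 187.2 N (and f = μN = 71.15 N).

N ≈ 187 N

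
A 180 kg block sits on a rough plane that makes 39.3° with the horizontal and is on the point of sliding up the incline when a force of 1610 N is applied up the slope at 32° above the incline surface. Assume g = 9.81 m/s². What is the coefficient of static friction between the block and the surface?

On the verge of sliding up the incline, friction is at its maximum μN and acts down the slope.
Perpendicular to incline: N = W cos 39.3° − P sin 32° = 1366 − 853.2 = 513.3 N.
Along incline: P cos 32° − μN = W sin 39.3° → μ = −(W sin 39.3° − P cos 32°) / N = 0.4811.

μ ≈ 0.481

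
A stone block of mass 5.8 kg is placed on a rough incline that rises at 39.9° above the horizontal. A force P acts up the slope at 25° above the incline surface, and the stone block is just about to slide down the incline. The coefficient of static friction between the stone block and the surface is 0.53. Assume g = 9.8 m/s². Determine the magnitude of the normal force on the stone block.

On the verge of sliding down the incline, friction equals μN and acts up the slope.
Perpendicular: N + P sin 25° = W cos 39.9° = 43.61 N.
Along incline: P cos 25° + μN = W sin 39.9° with W sin 39.9° = 36.46 N.
Solving the pair for P and N: P = 19.56 N, N = 35.34 N (and f = μN = 18.73 N).

N ≈ 35.3 N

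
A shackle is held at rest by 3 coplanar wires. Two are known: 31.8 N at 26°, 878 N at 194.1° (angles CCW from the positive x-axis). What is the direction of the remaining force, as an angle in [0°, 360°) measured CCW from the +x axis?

Sum the known components: ΣF_x = -823 N, ΣF_y = -200 N.
For equilibrium the remaining force must supply (−ΣF_x, −ΣF_y) = (823, 200) N.
Magnitude = √((823)² + (200)²) = 846.9 N; direction = atan2(200, 823) = 13.7°.

θ ≈ 13.7°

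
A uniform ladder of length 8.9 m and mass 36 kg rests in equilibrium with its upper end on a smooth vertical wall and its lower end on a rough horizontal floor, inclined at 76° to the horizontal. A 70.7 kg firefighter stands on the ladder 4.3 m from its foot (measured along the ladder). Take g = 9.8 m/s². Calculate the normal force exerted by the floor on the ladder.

N_floor ≈ 1050 N

ΣF_y = 0: N_floor = 36×9.8 + 70.7×9.8 = 1045.7 N.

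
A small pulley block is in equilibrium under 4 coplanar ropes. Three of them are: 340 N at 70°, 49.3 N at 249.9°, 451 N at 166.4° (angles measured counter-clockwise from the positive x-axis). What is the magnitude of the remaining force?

F ≈ 509 N

Sum the known components: ΣF_x = -339 N, ΣF_y = 379.2 N.
For equilibrium the remaining force must supply (−ΣF_x, −ΣF_y) = (339, -379.2) N.
Magnitude = √((339)² + (-379.2)²) = 508.7 N; direction = atan2(-379.2, 339) = 311.8°.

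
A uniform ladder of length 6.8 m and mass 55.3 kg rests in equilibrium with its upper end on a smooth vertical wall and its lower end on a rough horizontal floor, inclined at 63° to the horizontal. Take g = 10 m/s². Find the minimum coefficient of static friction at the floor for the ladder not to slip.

ΣF_y = 0: N_floor = 55.3×10 = 553 N.
Torques about the foot: N_wall · 6.8 sin 63° = 55.3×10×3.4 cos 63° → N_wall = 140.88 N.
ΣF_x = 0: f_floor = N_wall = 140.88 N.
μ_min = f_floor / N_floor = 140.88 / 553 = 0.2548.

μ_min ≈ 0.255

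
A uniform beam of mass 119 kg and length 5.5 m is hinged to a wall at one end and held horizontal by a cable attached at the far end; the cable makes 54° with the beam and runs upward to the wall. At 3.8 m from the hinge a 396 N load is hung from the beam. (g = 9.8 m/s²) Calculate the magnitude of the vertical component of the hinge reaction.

|H_y| ≈ 706 N

Take torques about the hinge: T sin 54° · 5.5 = 119×9.8×2.75 + 396×3.8 = 4711.9 N·m.
So T = 4711.9 / (0.8090 × 5.5) = 1058.9 N.
ΣF_y = 0: H_y = (119×9.8 + 396) − T sin 54° = 1562.2 − 856.7 = 705.5 N.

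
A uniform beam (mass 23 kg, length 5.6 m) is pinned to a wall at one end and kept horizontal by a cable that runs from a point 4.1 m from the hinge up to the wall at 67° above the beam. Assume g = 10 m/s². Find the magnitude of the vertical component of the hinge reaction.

|H_y| ≈ 72.9 N

Take torques about the hinge: T sin 67° · 4.1 = 23×10×2.8 = 644 N·m.
So T = 644 / (0.9205 × 4.1) = 170.64 N.
ΣF_y = 0: H_y = (23×10) − T sin 67° = 230 − 157.07 = 72.927 N.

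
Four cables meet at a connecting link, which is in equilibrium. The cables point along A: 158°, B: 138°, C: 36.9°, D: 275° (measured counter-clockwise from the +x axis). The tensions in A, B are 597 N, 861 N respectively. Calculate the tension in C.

T_C ≈ 1320 N

Resolve: ΣF_x = 597 cos 158° + 861 cos 138° + T_C cos 36.9° + T_D cos 275° = 0.
        ΣF_y = 597 sin 158° + 861 sin 138° + T_C sin 36.9° + T_D sin 275° = 0.
The known terms sum to (-1193, 799.8) N, so 0.7997 T_C + 0.0872 T_D = 1193 and 0.6004 T_C − 0.9962 T_D = -799.8.
Solving simultaneously: T_C = 1318 N, T_D = 1597 N.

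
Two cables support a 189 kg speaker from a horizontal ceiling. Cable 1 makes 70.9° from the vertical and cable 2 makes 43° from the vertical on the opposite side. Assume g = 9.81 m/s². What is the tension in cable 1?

T_1 ≈ 1380 N

Angles from the horizontal: cable 1 is 90° − 70.9° = 19.1°, cable 2 is 90° − 43° = 47°.
Weight W = 189 × 9.81 = 1854 N acts straight down.
Horizontal: T_1 cos 19.1° = T_2 cos 47°  →  T_2 = 1.386 T_1.
Vertical: T_1 sin 19.1° + T_2 sin 47° = 1854.
Substituting the horizontal relation into the vertical equation gives 1.341 T_1 = 1854, so T_1 = 1383 N.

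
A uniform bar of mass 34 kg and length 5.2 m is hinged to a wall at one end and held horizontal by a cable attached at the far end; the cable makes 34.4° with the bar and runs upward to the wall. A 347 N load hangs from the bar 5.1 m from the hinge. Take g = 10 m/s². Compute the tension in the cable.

T ≈ 903 N

Take torques about the hinge: T sin 34.4° · 5.2 = 34×10×2.6 + 347×5.1 = 2653.7 N·m.
So T = 2653.7 / (0.5650 × 5.2) = 903.29 N.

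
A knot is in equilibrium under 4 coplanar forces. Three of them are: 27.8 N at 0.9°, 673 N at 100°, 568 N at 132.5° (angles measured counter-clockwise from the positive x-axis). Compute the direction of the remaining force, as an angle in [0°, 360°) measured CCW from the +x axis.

θ ≈ 294°

Sum the known components: ΣF_x = -472.8 N, ΣF_y = 1082 N.
For equilibrium the remaining force must supply (−ΣF_x, −ΣF_y) = (472.8, -1082) N.
Magnitude = √((472.8)² + (-1082)²) = 1181 N; direction = atan2(-1082, 472.8) = 293.6°.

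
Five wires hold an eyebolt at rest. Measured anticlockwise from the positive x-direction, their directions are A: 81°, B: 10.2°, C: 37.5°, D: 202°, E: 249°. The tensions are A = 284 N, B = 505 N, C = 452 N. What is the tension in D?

T_D ≈ 833 N

Resolve: ΣF_x = 284 cos 81° + 505 cos 10.2° + 452 cos 37.5° + T_D cos 202° + T_E cos 249° = 0.
        ΣF_y = 284 sin 81° + 505 sin 10.2° + 452 sin 37.5° + T_D sin 202° + T_E sin 249° = 0.
The known terms sum to (900, 645.1) N, so -0.9272 T_D − 0.3584 T_E = -900 and -0.3746 T_D − 0.9336 T_E = -645.1.
Solving simultaneously: T_D = 832.8 N, T_E = 356.8 N.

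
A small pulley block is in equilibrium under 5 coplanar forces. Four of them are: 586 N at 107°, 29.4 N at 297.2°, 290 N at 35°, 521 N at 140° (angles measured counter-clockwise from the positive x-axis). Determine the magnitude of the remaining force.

F ≈ 1080 N

Sum the known components: ΣF_x = -319.4 N, ΣF_y = 1035 N.
For equilibrium the remaining force must supply (−ΣF_x, −ΣF_y) = (319.4, -1035) N.
Magnitude = √((319.4)² + (-1035)²) = 1084 N; direction = atan2(-1035, 319.4) = 287.1°.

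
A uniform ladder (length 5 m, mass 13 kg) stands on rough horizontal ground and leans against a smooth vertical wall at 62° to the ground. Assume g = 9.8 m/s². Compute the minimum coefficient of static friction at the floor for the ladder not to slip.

ΣF_y = 0: N_floor = 13×9.8 = 127.4 N.
Torques about the foot: N_wall · 5 sin 62° = 13×9.8×2.5 cos 62° → N_wall = 33.87 N.
ΣF_x = 0: f_floor = N_wall = 33.87 N.
μ_min = f_floor / N_floor = 33.87 / 127.4 = 0.2659.

μ_min ≈ 0.266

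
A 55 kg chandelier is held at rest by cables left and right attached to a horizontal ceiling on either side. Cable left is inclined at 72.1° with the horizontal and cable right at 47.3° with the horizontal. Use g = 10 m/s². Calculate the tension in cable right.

Weight W = 55 × 10 = 550 N acts straight down.
Horizontal: T_left cos 72.1° = T_right cos 47.3°  →  T_left = 2.206 T_right.
Vertical: T_left sin 72.1° + T_right sin 47.3° = 550.
Substituting the horizontal relation into the vertical equation gives 2.835 T_right = 550, so T_right = 194 N.

T_right ≈ 194 N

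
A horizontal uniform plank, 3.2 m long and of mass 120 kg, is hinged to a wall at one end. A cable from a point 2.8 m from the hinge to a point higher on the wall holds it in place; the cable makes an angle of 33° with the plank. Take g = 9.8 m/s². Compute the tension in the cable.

Take torques about the hinge: T sin 33° · 2.8 = 120×9.8×1.6 = 1881.6 N·m.
So T = 1881.6 / (0.5446 × 2.8) = 1233.8 N.

T ≈ 1230 N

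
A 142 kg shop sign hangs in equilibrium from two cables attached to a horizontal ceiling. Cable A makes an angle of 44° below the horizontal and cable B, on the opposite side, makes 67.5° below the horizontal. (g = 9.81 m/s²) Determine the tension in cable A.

Weight W = 142 × 9.81 = 1393 N acts straight down.
Horizontal: T_A cos 44° = T_B cos 67.5°  →  T_B = 1.88 T_A.
Vertical: T_A sin 44° + T_B sin 67.5° = 1393.
Substituting the horizontal relation into the vertical equation gives 2.431 T_A = 1393, so T_A = 573 N.

T_A ≈ 573 N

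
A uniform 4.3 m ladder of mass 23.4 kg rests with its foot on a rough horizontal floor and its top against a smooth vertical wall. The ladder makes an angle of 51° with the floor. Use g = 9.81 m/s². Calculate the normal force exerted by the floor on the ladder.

ΣF_y = 0: N_floor = 23.4×9.81 = 229.55 N.

N_floor ≈ 230 N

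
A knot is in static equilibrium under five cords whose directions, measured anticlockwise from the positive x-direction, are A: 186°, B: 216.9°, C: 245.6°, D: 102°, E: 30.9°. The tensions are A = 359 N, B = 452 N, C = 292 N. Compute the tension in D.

Resolve: ΣF_x = 359 cos 186° + 452 cos 216.9° + 292 cos 245.6° + T_D cos 102° + T_E cos 30.9° = 0.
        ΣF_y = 359 sin 186° + 452 sin 216.9° + 292 sin 245.6° + T_D sin 102° + T_E sin 30.9° = 0.
The known terms sum to (-839.1, -574.8) N, so -0.2079 T_D + 0.8581 T_E = 839.1 and 0.9781 T_D + 0.5135 T_E = 574.8.
Solving simultaneously: T_D = 65.88 N, T_E = 993.9 N.

T_D ≈ 65.9 N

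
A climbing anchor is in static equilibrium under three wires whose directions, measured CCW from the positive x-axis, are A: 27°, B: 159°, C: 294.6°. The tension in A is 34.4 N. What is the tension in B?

T_B ≈ 49.1 N

Resolve: ΣF_x = 34.4 cos 27° + T_B cos 159° + T_C cos 294.6° = 0.
        ΣF_y = 34.4 sin 27° + T_B sin 159° + T_C sin 294.6° = 0.
The known terms sum to (30.65, 15.62) N, so -0.9336 T_B + 0.4163 T_C = -30.65 and 0.3584 T_B − 0.9092 T_C = -15.62.
Solving simultaneously: T_B = 49.12 N, T_C = 36.54 N.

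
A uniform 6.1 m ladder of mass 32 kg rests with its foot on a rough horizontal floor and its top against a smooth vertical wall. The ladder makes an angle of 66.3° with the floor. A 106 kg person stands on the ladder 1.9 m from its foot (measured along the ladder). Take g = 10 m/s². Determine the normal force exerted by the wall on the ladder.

Torques about the foot: N_wall · 6.1 sin 66.3° = 32×10×3.05 cos 66.3° + 106×10×1.9 cos 66.3° → N_wall = 215.17 N.

N_wall ≈ 215 N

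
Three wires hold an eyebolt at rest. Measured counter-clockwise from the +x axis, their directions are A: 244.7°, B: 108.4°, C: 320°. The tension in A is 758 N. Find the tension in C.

T_C ≈ 999 N

Resolve: ΣF_x = 758 cos 244.7° + T_B cos 108.4° + T_C cos 320° = 0.
        ΣF_y = 758 sin 244.7° + T_B sin 108.4° + T_C sin 320° = 0.
The known terms sum to (-323.9, -685.3) N, so -0.3156 T_B + 0.7660 T_C = 323.9 and 0.9489 T_B − 0.6428 T_C = 685.3.
Solving simultaneously: T_B = 1399 N, T_C = 999.4 N.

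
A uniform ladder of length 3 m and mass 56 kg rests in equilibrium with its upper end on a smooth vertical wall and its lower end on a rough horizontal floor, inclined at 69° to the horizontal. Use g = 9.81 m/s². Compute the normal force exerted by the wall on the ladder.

N_wall ≈ 105 N

Torques about the foot: N_wall · 3 sin 69° = 56×9.81×1.5 cos 69° → N_wall = 105.44 N.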